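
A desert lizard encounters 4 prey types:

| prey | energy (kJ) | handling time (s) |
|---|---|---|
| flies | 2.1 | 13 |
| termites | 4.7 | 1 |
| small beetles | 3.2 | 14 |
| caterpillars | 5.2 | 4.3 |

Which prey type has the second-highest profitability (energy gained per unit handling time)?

Profitability E/h (kJ/s): flies = 2.1/13 = 0.162, termites = 4.7/1 = 4.7, small beetles = 3.2/14 = 0.229, caterpillars = 5.2/4.3 = 1.21.
Ranked: termites > caterpillars > small beetles > flies.

caterpillars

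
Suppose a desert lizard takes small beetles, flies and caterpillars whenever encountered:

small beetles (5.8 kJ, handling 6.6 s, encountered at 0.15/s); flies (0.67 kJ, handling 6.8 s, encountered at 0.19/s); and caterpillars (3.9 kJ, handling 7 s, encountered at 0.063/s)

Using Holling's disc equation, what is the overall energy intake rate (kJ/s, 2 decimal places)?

R = (0.15×5.8 + 0.19×0.67 + 0.063×3.9) / (1 + 0.15×6.6 + 0.19×6.8 + 0.063×7) = 1.243/3.723 = 0.3339 kJ/s.

0.33 kJ/s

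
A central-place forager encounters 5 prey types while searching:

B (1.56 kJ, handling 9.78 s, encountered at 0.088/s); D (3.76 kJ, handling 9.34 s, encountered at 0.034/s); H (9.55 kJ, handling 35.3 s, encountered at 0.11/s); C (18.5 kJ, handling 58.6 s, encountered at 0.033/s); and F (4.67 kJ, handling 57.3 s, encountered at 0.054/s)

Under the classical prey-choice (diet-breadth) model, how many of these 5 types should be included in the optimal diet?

3

E/h in descending order: D 0.403, C 0.316, H 0.271, B 0.16, F 0.0815 kJ/s. The optimal diet is the largest prefix of this list for which every included type satisfies E_i/h_i > R on the types above it.
Rate on top 1: 0.09703. C: 0.316 > 0.09703 → include.
Rate on top 2: 0.2271. H: 0.271 > 0.2271 → include.
Rate on top 3: 0.2507. B: 0.16 < 0.2507 → exclude; stop.
Optimal diet: D, C, H — 3 of 5 types.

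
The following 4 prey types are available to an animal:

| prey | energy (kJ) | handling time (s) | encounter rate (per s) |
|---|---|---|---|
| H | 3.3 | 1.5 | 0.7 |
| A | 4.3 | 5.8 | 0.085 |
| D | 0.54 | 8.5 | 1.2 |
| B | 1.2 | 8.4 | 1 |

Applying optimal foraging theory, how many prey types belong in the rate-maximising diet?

1

E/h in descending order: H 2.2, A 0.741, B 0.143, D 0.0635 kJ/s. The optimal diet is the largest prefix of this list for which every included type satisfies E_i/h_i > R on the types above it.
Rate on top 1: 1.127. A: 0.741 < 1.127 → exclude; stop.
Optimal diet: H — 1 of 4 types.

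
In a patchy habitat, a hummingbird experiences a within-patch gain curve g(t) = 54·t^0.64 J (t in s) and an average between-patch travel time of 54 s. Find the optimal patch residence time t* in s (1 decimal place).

96.0 s

Maximise g(t)/(T+t): set derivative to zero → g'(t)(T+t) = g(t).
g'(t) = 0.64·54·t^-0.36. Setting 0.64·54·t^-0.36 = 54·t^0.64/(54+t) gives 0.64(54+t) = t, so 0.36·t = 0.64×54.
t* = 0.64×54/0.36 = 96 s.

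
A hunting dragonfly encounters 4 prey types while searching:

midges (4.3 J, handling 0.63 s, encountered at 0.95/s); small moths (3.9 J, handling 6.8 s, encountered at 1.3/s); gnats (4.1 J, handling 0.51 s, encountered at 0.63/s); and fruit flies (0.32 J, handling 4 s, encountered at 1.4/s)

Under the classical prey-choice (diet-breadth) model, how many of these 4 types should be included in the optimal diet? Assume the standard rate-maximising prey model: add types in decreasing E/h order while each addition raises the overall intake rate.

E/h in descending order: gnats 8.04, midges 6.83, small moths 0.574, fruit flies 0.08 J/s. The optimal diet is the largest prefix of this list for which every included type satisfies E_i/h_i > R on the types above it.
Rate on top 1: 1.955. midges: 6.83 > 1.955 → include.
Rate on top 2: 3.473. small moths: 0.574 < 3.473 → exclude; stop.
Optimal diet: gnats, midges — 2 of 4 types.

2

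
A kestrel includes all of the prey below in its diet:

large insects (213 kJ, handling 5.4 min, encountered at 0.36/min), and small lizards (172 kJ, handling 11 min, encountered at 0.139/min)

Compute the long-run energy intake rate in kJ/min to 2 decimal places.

22.49 kJ/min

R = (0.36×213 + 0.139×172) / (1 + 0.36×5.4 + 0.139×11) = 100.6/4.473 = 22.49 kJ/min.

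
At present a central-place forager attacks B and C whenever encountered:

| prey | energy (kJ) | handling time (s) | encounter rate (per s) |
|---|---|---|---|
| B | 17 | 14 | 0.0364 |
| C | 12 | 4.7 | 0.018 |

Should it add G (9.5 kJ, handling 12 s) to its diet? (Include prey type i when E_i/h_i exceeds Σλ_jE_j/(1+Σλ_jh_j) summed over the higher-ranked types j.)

Yes

Intake rate on the current diet: R = (0.0364×17 + 0.018×12) / (1 + 0.0364×14 + 0.018×4.7) = 0.8348/1.594 = 0.5236 kJ/s.
Profitability of G: 9.5/12 = 0.7917 kJ/s.
0.7917 > 0.5236, so adding G raises the average — include it.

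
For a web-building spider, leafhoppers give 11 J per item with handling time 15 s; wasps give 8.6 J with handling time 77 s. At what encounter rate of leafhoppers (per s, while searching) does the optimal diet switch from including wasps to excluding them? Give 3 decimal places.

0.012 per s

The zero-one rule: include wasps iff E₂/h₂ > λE₁/(1+λh₁). Equality gives the switch point.
λE₁h₂ = E₂ + λE₂h₁ ⇒ λ = E₂/(E₁h₂ − E₂h₁) = 8.6/(847 − 129) = 0.01198 per s.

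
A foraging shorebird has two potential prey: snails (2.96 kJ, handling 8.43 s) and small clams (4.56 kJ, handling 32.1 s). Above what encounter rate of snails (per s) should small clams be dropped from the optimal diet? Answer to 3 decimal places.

0.081 per s

At the threshold, the rate on snails alone equals the profitability of small clams: λ·2.96/(1 + λ·8.43) = 4.56/32.1 = 0.1421.
Rearranging, λ(2.96 − 0.1421×8.43) = 0.1421, so λ = 0.1421/1.762 = 0.0806 per s.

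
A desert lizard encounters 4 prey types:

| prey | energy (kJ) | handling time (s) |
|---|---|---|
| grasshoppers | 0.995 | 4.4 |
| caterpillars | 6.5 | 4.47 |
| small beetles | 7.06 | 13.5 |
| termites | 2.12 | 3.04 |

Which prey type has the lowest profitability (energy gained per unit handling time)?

grasshoppers

Profitability E/h (kJ/s): grasshoppers = 0.995/4.4 = 0.226, caterpillars = 6.5/4.47 = 1.45, small beetles = 7.06/13.5 = 0.523, termites = 2.12/3.04 = 0.697.
Ranked: caterpillars > termites > small beetles > grasshoppers.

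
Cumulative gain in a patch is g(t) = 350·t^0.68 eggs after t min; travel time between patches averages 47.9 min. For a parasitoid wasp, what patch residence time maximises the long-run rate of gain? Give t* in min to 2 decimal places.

By the marginal value theorem, leave when the instantaneous gain rate g'(t) equals the habitat-wide average g(t)/(T + t).
g'(t) = 0.68·350·t^-0.32. Setting 0.68·350·t^-0.32 = 350·t^0.68/(47.9+t) gives 0.68(47.9+t) = t, so 0.32·t = 0.68×47.9.
t* = 0.68×47.9/0.32 = 101.8 min.

101.79 min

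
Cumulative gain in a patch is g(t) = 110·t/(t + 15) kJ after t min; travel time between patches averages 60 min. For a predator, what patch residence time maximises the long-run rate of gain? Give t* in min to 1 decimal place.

30.0 min

Optimal t* satisfies g'(t*) = g(t*)/(T + t*).
g'(t) = 110·15/(t + 15)². Setting 110·15/(t+15)² = 110t/[(t+15)(60+t)] gives 15(60+t) = t(t+15), so t² = 15×60 = 900.
t* = √900 = 30 min.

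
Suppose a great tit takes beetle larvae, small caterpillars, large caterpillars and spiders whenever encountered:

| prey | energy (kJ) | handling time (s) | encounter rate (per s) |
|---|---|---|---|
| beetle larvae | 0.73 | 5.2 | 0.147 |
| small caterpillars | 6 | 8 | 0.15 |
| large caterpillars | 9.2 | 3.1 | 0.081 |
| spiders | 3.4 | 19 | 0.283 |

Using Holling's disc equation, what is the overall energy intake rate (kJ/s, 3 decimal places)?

R = (0.147×0.73 + 0.15×6 + 0.081×9.2 + 0.283×3.4) / (1 + 0.147×5.2 + 0.15×8 + 0.081×3.1 + 0.283×19) = 2.715/8.592 = 0.3159 kJ/s.

0.316 kJ/s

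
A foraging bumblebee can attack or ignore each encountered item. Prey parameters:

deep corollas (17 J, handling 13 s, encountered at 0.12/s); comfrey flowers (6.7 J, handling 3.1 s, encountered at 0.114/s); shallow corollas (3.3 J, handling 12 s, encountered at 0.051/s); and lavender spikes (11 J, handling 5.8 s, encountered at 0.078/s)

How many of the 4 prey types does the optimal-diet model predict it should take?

Profitabilities (E/h, J/s): comfrey flowers 2.16, lavender spikes 1.9, deep corollas 1.31, shallow corollas 0.275. Add prey in this order while the next type's profitability exceeds the intake rate on those already taken.
Rate on top 1: 0.5644. lavender spikes: 1.9 > 0.5644 → include.
Rate on top 2: 0.8981. deep corollas: 1.31 > 0.8981 → include.
Rate on top 3: 1.088. shallow corollas: 0.275 < 1.088 → exclude; stop.
Optimal diet: comfrey flowers, lavender spikes, deep corollas — 3 of 4 types.

3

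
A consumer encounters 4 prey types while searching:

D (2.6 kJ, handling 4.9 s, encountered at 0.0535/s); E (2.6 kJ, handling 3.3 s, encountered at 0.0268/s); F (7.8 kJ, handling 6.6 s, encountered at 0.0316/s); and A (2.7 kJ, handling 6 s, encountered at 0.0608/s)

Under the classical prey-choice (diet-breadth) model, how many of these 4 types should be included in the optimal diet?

E/h in descending order: F 1.18, E 0.788, D 0.531, A 0.45 kJ/s. The optimal diet is the largest prefix of this list for which every included type satisfies E_i/h_i > R on the types above it.
Rate on top 1: 0.2039. E: 0.788 > 0.2039 → include.
Rate on top 2: 0.2438. D: 0.531 > 0.2438 → include.
Rate on top 3: 0.292. A: 0.45 > 0.292 → include.
Optimal diet: F, E, D, A — 4 of 4 types.

4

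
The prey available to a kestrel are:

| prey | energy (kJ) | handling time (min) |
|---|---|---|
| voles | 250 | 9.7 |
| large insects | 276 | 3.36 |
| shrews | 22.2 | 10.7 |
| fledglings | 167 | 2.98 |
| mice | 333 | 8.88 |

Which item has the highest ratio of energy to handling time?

In descending order of E/h:
large insects: 276/3.36 = 82.1 kJ/min
fledglings: 167/2.98 = 56 kJ/min
mice: 333/8.88 = 37.5 kJ/min
voles: 250/9.7 = 25.8 kJ/min
shrews: 22.2/10.7 = 2.07 kJ/min

large insects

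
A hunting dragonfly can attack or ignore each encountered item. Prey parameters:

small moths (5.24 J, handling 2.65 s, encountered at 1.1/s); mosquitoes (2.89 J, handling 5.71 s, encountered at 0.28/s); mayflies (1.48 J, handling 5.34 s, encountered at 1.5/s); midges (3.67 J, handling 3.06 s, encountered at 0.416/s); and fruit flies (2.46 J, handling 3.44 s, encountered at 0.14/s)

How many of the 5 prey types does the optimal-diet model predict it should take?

Rank by E/h (J/s): small moths 1.98, midges 1.2, fruit flies 0.715, mosquitoes 0.506, mayflies 0.277. Include each in turn until the next type's E/h falls below the running intake rate.
Rate on top 1: 1.472. midges: 1.2 < 1.472 → exclude; stop.
Optimal diet: small moths — 1 of 5 types.

1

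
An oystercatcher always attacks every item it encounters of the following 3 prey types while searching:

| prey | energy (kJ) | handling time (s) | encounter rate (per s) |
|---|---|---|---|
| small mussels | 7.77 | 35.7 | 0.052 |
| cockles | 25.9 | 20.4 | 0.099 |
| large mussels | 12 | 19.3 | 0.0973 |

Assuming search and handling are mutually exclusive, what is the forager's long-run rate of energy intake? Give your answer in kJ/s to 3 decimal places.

R = (0.052×7.77 + 0.099×25.9 + 0.0973×12) / (1 + 0.052×35.7 + 0.099×20.4 + 0.0973×19.3) = 4.136/6.754 = 0.6123 kJ/s.

0.612 kJ/s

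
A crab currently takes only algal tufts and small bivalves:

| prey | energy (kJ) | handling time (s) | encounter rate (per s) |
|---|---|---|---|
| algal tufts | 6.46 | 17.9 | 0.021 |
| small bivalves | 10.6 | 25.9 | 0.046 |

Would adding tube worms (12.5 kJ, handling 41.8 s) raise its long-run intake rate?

Current rate: (0.021×6.46 + 0.046×10.6)/(1 + 0.021×17.9 + 0.046×25.9) = 0.2428 kJ/s.
Profitability of tube worms: 12.5/41.8 = 0.299 kJ/s.
0.299 > 0.2428, so adding tube worms raises the average — include it.

Yes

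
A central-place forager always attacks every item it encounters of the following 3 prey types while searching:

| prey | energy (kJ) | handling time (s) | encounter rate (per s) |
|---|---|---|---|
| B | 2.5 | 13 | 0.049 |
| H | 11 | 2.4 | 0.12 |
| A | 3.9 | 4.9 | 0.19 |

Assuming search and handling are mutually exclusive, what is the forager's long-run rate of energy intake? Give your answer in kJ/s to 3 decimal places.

Energy encountered per unit search time: 0.049×2.5 + 0.12×11 + 0.19×3.9 = 2.183 kJ/s.
Handling time per unit search time: 0.049×13 + 0.12×2.4 + 0.19×4.9 = 1.856.
Rate = 2.183/(1 + 1.856) = 0.7645 kJ/s.

0.765 kJ/s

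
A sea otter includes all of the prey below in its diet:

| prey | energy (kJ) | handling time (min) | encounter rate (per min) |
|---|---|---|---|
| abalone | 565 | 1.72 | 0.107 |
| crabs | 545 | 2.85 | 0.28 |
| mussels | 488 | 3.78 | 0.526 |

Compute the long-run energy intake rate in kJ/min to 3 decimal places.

Energy encountered per unit search time: 0.107×565 + 0.28×545 + 0.526×488 = 469.7 kJ/min.
Handling time per unit search time: 0.107×1.72 + 0.28×2.85 + 0.526×3.78 = 2.97.
Rate = 469.7/(1 + 2.97) = 118.3 kJ/min.

118.314 kJ/min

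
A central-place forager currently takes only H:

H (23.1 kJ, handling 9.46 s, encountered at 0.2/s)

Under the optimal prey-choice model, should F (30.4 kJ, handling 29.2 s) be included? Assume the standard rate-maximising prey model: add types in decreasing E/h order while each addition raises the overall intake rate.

No

On H alone, R = ΣλE/(1+Σλh) = 4.62/2.892 = 1.598 kJ/s.
F: E/h = 30.4/29.2 = 1.041 kJ/s.
Since 1.041 < R, time spent handling F is better spent searching.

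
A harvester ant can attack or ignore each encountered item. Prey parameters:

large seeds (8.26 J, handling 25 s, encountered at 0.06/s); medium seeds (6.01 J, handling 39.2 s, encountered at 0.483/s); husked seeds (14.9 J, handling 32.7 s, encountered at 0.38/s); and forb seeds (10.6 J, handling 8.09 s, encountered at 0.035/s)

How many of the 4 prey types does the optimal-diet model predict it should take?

2

Profitabilities (E/h, J/s): forb seeds 1.31, husked seeds 0.456, large seeds 0.33, medium seeds 0.153. Add prey in this order while the next type's profitability exceeds the intake rate on those already taken.
Rate on top 1: 0.2891. husked seeds: 0.456 > 0.2891 → include.
Rate on top 2: 0.4401. large seeds: 0.33 < 0.4401 → exclude; stop.
Optimal diet: forb seeds, husked seeds — 2 of 4 types.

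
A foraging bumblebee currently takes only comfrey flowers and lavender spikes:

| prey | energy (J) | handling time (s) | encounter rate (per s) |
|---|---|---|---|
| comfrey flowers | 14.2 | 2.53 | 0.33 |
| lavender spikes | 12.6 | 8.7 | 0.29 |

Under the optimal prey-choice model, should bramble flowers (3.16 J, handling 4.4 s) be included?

No

On comfrey flowers and lavender spikes alone, R = ΣλE/(1+Σλh) = 8.34/4.358 = 1.914 J/s.
Profitability of bramble flowers: 3.16/4.4 = 0.7182 J/s.
Since 0.7182 < R, time spent handling bramble flowers is better spent searching.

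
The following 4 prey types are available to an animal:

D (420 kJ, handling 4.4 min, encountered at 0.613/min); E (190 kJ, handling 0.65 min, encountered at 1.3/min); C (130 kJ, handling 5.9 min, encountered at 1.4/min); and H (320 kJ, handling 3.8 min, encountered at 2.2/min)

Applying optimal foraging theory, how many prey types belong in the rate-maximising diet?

Profitabilities (E/h, kJ/min): E 292, D 95.5, H 84.2, C 22. Add prey in this order while the next type's profitability exceeds the intake rate on those already taken.
Rate on top 1: 133.9. D: 95.5 < 133.9 → exclude; stop.
Optimal diet: E — 1 of 4 types.

1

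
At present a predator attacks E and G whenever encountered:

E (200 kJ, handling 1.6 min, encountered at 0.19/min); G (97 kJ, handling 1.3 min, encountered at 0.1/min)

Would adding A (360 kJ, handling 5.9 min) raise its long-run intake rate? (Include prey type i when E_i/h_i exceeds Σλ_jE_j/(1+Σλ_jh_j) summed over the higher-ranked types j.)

On E and G alone, R = ΣλE/(1+Σλh) = 47.7/1.434 = 33.26 kJ/min.
A: E/h = 360/5.9 = 61.02 kJ/min.
Since 61.02 > R, including A increases the long-run rate.

Yes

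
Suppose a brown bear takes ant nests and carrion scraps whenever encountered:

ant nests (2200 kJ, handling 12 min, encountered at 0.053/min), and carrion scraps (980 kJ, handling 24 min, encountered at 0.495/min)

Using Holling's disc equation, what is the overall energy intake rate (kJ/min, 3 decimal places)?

44.518 kJ/min

R = (0.053×2200 + 0.495×980) / (1 + 0.053×12 + 0.495×24) = 601.7/13.52 = 44.52 kJ/min.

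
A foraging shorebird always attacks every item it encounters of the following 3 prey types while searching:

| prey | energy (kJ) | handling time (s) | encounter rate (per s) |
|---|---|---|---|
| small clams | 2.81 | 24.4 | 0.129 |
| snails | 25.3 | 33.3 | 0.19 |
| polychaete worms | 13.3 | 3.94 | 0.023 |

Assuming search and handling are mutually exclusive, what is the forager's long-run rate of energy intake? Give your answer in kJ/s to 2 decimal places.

R = Σλ_iE_i / (1 + Σλ_ih_i)
Numerator: 0.129×2.81 + 0.19×25.3 + 0.023×13.3 = 5.475
Denominator: 1 + 0.129×24.4 + 0.19×33.3 + 0.023×3.94 = 10.57
R = 5.475/10.57 = 0.5182 kJ/s

0.52 kJ/s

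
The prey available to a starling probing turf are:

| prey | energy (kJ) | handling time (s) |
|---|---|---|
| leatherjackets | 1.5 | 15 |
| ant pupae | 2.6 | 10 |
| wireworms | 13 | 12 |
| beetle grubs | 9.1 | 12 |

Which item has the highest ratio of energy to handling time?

In descending order of E/h:
wireworms: 13/12 = 1.08 kJ/s
beetle grubs: 9.1/12 = 0.758 kJ/s
ant pupae: 2.6/10 = 0.26 kJ/s
leatherjackets: 1.5/15 = 0.1 kJ/s

wireworms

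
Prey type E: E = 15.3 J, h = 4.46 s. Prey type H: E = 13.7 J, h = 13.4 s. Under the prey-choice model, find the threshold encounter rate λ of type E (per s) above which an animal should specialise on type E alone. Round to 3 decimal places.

0.095 per s

The zero-one rule: include type H iff E₂/h₂ > λE₁/(1+λh₁). Equality gives the switch point.
λE₁h₂ = E₂ + λE₂h₁ ⇒ λ = E₂/(E₁h₂ − E₂h₁) = 13.7/(205 − 61.1) = 0.09519 per s.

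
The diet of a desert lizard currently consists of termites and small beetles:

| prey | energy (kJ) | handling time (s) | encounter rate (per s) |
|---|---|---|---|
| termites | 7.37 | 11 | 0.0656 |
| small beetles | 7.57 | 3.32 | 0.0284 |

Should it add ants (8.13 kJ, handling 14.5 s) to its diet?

Intake rate on the current diet: R = (0.0656×7.37 + 0.0284×7.57) / (1 + 0.0656×11 + 0.0284×3.32) = 0.6985/1.816 = 0.3846 kJ/s.
Profitability of ants: 8.13/14.5 = 0.5607 kJ/s.
Since 0.5607 > R, including ants increases the long-run rate.

Yes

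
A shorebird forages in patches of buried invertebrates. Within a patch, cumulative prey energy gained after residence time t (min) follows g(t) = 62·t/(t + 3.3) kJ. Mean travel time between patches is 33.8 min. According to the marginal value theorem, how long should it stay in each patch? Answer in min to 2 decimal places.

10.56 min

By the marginal value theorem, leave when the instantaneous gain rate g'(t) equals the habitat-wide average g(t)/(T + t).
g'(t) = 62·3.3/(t + 3.3)². Setting 62·3.3/(t+3.3)² = 62t/[(t+3.3)(33.8+t)] gives 3.3(33.8+t) = t(t+3.3), so t² = 3.3×33.8 = 111.5.
t* = √111.5 = 10.56 min.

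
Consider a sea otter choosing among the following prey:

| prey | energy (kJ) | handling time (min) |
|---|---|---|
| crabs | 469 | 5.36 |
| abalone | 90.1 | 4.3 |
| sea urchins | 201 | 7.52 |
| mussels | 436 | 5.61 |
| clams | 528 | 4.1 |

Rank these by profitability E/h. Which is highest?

clams

Profitability E/h (kJ/min): crabs = 469/5.36 = 87.5, abalone = 90.1/4.3 = 21, sea urchins = 201/7.52 = 26.7, mussels = 436/5.61 = 77.7, clams = 528/4.1 = 129.
Ranked: clams > crabs > mussels > sea urchins > abalone.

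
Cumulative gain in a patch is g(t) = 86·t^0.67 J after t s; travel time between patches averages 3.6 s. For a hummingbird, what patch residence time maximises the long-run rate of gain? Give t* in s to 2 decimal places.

7.31 s

Optimal t* satisfies g'(t*) = g(t*)/(T + t*).
g'(t) = 0.67·86·t^-0.33. Setting 0.67·86·t^-0.33 = 86·t^0.67/(3.6+t) gives 0.67(3.6+t) = t, so 0.33·t = 0.67×3.6.
t* = 0.67×3.6/0.33 = 7.309 s.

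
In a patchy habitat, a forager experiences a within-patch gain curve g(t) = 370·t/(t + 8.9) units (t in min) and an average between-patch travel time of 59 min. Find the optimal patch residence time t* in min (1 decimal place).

22.9 min

Optimal t* satisfies g'(t*) = g(t*)/(T + t*).
g'(t) = 370·8.9/(t + 8.9)². Setting 370·8.9/(t+8.9)² = 370t/[(t+8.9)(59+t)] gives 8.9(59+t) = t(t+8.9), so t² = 8.9×59 = 525.1.
t* = √525.1 = 22.92 min.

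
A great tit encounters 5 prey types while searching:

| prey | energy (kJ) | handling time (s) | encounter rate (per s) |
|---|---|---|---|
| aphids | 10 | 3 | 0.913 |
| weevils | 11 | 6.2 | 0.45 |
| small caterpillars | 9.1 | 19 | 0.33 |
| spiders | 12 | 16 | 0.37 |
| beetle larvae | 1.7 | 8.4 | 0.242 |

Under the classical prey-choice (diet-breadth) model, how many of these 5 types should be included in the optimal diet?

1

Profitabilities (E/h, kJ/s): aphids 3.33, weevils 1.77, spiders 0.75, small caterpillars 0.479, beetle larvae 0.202. Add prey in this order while the next type's profitability exceeds the intake rate on those already taken.
Rate on top 1: 2.442. weevils: 1.77 < 2.442 → exclude; stop.
Optimal diet: aphids — 1 of 5 types.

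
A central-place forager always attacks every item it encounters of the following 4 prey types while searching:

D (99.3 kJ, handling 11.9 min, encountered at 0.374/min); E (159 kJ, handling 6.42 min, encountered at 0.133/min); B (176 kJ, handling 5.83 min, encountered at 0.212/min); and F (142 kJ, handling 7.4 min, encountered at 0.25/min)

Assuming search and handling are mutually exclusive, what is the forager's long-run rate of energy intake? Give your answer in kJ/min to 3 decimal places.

R = Σλ_iE_i / (1 + Σλ_ih_i)
Numerator: 0.374×99.3 + 0.133×159 + 0.212×176 + 0.25×142 = 131.1
Denominator: 1 + 0.374×11.9 + 0.133×6.42 + 0.212×5.83 + 0.25×7.4 = 9.39
R = 131.1/9.39 = 13.96 kJ/min

13.961 kJ/min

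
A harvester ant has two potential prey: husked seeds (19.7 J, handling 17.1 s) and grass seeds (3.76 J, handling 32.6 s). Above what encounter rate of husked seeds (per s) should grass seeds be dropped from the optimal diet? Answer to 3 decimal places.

At the threshold, the rate on husked seeds alone equals the profitability of grass seeds: λ·19.7/(1 + λ·17.1) = 3.76/32.6 = 0.1153.
Rearranging, λ(19.7 − 0.1153×17.1) = 0.1153, so λ = 0.1153/17.73 = 0.006506 per s.

0.007 per s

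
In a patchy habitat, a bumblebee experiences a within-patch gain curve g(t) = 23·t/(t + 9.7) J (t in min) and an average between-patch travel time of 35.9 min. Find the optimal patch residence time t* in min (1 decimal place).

18.7 min

Maximise g(t)/(T+t): set derivative to zero → g'(t)(T+t) = g(t).
g'(t) = 23·9.7/(t + 9.7)². Setting 23·9.7/(t+9.7)² = 23t/[(t+9.7)(35.9+t)] gives 9.7(35.9+t) = t(t+9.7), so t² = 9.7×35.9 = 348.2.
t* = √348.2 = 18.66 min.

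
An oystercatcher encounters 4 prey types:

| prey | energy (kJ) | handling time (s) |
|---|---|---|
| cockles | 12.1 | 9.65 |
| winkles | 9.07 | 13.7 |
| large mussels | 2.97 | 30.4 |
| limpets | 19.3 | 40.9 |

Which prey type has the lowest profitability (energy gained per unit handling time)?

large mussels

In descending order of E/h:
cockles: 12.1/9.65 = 1.25 kJ/s
winkles: 9.07/13.7 = 0.662 kJ/s
limpets: 19.3/40.9 = 0.472 kJ/s
large mussels: 2.97/30.4 = 0.0977 kJ/s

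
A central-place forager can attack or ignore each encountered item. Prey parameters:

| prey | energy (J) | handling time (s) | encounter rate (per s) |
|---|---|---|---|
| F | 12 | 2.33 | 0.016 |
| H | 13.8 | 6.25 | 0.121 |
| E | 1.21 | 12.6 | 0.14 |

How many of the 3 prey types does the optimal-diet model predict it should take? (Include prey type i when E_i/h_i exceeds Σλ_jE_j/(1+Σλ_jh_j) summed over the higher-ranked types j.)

Rank by E/h (J/s): F 5.15, H 2.21, E 0.096. Include each in turn until the next type's E/h falls below the running intake rate.
Rate on top 1: 0.1851. H: 2.21 > 0.1851 → include.
Rate on top 2: 1.038. E: 0.096 < 1.038 → exclude; stop.
Optimal diet: F, H — 2 of 3 types.

2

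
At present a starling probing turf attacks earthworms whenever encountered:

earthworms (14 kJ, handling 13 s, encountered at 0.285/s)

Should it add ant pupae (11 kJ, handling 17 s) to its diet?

Intake rate on the current diet: R = (0.285×14) / (1 + 0.285×13) = 3.99/4.705 = 0.848 kJ/s.
Profitability of ant pupae: 11/17 = 0.6471 kJ/s.
Since 0.6471 < R, time spent handling ant pupae is better spent searching.

No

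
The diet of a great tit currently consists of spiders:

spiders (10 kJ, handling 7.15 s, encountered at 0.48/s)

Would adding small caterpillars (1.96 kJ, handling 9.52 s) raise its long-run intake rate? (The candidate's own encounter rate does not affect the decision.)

On spiders alone, R = ΣλE/(1+Σλh) = 4.8/4.432 = 1.083 kJ/s.
Profitability of small caterpillars: 1.96/9.52 = 0.2059 kJ/s.
Since 0.2059 < R, time spent handling small caterpillars is better spent searching.

No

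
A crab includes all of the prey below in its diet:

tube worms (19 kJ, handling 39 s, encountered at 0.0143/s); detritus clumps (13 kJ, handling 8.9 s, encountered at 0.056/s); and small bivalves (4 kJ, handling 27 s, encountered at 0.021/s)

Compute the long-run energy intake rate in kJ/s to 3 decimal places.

0.413 kJ/s

R = (0.0143×19 + 0.056×13 + 0.021×4) / (1 + 0.0143×39 + 0.056×8.9 + 0.021×27) = 1.084/2.623 = 0.4131 kJ/s.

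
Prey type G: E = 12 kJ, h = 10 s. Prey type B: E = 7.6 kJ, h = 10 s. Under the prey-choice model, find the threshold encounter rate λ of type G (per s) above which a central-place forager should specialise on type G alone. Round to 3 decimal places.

0.173 per s

At the threshold, the rate on type G alone equals the profitability of type B: λ·12/(1 + λ·10) = 7.6/10 = 0.76.
Rearranging, λ(12 − 0.76×10) = 0.76, so λ = 0.76/4.4 = 0.1727 per s.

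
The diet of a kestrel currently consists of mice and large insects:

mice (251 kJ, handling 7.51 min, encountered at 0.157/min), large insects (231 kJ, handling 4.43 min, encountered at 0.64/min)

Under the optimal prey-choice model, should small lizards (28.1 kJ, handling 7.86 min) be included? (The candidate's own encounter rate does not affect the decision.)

Intake rate on the current diet: R = (0.157×251 + 0.64×231) / (1 + 0.157×7.51 + 0.64×4.43) = 187.2/5.014 = 37.34 kJ/min.
small lizards: E/h = 28.1/7.86 = 3.575 kJ/min.
Since 3.575 < R, time spent handling small lizards is better spent searching.

No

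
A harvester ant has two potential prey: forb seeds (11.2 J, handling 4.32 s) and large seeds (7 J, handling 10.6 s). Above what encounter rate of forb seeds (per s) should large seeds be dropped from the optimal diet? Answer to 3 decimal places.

0.079 per s

At the threshold, the rate on forb seeds alone equals the profitability of large seeds: λ·11.2/(1 + λ·4.32) = 7/10.6 = 0.6604.
Rearranging, λ(11.2 − 0.6604×4.32) = 0.6604, so λ = 0.6604/8.347 = 0.07911 per s.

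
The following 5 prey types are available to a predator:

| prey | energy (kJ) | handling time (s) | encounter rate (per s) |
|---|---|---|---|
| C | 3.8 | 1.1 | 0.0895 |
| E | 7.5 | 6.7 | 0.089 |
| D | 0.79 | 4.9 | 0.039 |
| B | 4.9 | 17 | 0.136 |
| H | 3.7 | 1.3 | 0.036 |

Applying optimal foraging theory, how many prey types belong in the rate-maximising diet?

E/h in descending order: C 3.45, H 2.85, E 1.12, B 0.288, D 0.161 kJ/s. The optimal diet is the largest prefix of this list for which every included type satisfies E_i/h_i > R on the types above it.
Rate on top 1: 0.3096. H: 2.85 > 0.3096 → include.
Rate on top 2: 0.4133. E: 1.12 > 0.4133 → include.
Rate on top 3: 0.655. B: 0.288 < 0.655 → exclude; stop.
Optimal diet: C, H, E — 3 of 5 types.

3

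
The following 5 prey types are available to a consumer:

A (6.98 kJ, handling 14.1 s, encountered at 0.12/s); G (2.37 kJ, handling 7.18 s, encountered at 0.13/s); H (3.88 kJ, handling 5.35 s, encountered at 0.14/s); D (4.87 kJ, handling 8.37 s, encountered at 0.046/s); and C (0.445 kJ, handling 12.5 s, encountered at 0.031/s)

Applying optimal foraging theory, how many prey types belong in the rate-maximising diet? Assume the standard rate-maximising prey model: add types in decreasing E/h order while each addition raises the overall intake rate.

3

E/h in descending order: H 0.725, D 0.582, A 0.495, G 0.33, C 0.0356 kJ/s. The optimal diet is the largest prefix of this list for which every included type satisfies E_i/h_i > R on the types above it.
Rate on top 1: 0.3106. D: 0.582 > 0.3106 → include.
Rate on top 2: 0.3595. A: 0.495 > 0.3595 → include.
Rate on top 3: 0.4194. G: 0.33 < 0.4194 → exclude; stop.
Optimal diet: H, D, A — 3 of 5 types.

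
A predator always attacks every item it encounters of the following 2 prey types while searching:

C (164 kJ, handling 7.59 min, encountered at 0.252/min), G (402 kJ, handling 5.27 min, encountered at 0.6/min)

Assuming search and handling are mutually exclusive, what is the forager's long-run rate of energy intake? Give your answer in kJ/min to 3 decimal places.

46.509 kJ/min

R = Σλ_iE_i / (1 + Σλ_ih_i)
Numerator: 0.252×164 + 0.6×402 = 282.5
Denominator: 1 + 0.252×7.59 + 0.6×5.27 = 6.075
R = 282.5/6.075 = 46.51 kJ/min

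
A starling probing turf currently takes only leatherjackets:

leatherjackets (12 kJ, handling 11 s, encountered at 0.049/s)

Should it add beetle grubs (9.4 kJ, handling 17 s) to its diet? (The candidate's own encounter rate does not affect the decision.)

Yes

Current rate: (0.049×12)/(1 + 0.049×11) = 0.3821 kJ/s.
beetle grubs: E/h = 9.4/17 = 0.5529 kJ/s.
0.5529 > 0.3821, so adding beetle grubs raises the average — include it.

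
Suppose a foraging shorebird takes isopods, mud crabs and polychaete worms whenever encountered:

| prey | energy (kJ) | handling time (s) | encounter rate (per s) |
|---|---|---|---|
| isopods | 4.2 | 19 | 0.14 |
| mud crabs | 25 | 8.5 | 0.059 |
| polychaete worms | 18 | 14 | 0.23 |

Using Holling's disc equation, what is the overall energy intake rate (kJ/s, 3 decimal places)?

0.840 kJ/s

R = (0.14×4.2 + 0.059×25 + 0.23×18) / (1 + 0.14×19 + 0.059×8.5 + 0.23×14) = 6.203/7.381 = 0.8403 kJ/s.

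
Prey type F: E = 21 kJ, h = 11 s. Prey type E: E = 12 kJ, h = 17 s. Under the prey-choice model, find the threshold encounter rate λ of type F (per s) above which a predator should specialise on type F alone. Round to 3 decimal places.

0.053 per s

Drop type E once their profitability E₂/h₂ falls below the rate achievable on type F alone: E₂/h₂ = λE₁/(1 + λh₁).
Solve for λ: λE₁h₂ = E₂(1 + λh₁) → λ(E₁h₂ − E₂h₁) = E₂ → λ = E₂/(E₁h₂ − E₂h₁).
λ = 12/(21×17 − 12×11) = 12/225 = 0.05333 per s.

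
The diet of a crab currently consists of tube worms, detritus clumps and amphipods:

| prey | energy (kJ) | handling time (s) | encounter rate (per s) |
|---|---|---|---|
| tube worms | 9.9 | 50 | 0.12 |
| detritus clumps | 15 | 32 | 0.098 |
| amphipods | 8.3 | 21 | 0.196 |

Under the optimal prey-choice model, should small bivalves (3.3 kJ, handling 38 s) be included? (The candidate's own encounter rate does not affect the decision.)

Current rate: (0.12×9.9 + 0.098×15 + 0.196×8.3)/(1 + 0.12×50 + 0.098×32 + 0.196×21) = 0.3006 kJ/s.
Profitability of small bivalves: 3.3/38 = 0.08684 kJ/s.
Since 0.08684 < R, time spent handling small bivalves is better spent searching.

No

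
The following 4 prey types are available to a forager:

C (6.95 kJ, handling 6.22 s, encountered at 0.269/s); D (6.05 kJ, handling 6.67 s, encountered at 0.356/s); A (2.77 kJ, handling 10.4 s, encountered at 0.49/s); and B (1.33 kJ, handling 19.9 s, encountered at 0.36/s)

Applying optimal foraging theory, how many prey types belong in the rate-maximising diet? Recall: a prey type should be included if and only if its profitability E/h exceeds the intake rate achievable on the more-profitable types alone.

2

E/h in descending order: C 1.12, D 0.907, A 0.266, B 0.0668 kJ/s. The optimal diet is the largest prefix of this list for which every included type satisfies E_i/h_i > R on the types above it.
Rate on top 1: 0.6994. D: 0.907 > 0.6994 → include.
Rate on top 2: 0.7971. A: 0.266 < 0.7971 → exclude; stop.
Optimal diet: C, D — 2 of 4 types.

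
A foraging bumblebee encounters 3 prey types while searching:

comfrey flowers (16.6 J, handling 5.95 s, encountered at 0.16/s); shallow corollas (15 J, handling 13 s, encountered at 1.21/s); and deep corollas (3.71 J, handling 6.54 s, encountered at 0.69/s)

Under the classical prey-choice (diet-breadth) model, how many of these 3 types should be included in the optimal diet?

Profitabilities (E/h, J/s): comfrey flowers 2.79, shallow corollas 1.15, deep corollas 0.567. Add prey in this order while the next type's profitability exceeds the intake rate on those already taken.
Rate on top 1: 1.361. shallow corollas: 1.15 < 1.361 → exclude; stop.
Optimal diet: comfrey flowers — 1 of 3 types.

1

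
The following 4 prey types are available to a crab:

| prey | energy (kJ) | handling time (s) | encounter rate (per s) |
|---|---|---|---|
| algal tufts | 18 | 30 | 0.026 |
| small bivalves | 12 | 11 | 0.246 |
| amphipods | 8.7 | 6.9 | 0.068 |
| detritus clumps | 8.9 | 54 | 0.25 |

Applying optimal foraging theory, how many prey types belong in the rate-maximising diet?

E/h in descending order: amphipods 1.26, small bivalves 1.09, algal tufts 0.6, detritus clumps 0.165 kJ/s. The optimal diet is the largest prefix of this list for which every included type satisfies E_i/h_i > R on the types above it.
Rate on top 1: 0.4027. small bivalves: 1.09 > 0.4027 → include.
Rate on top 2: 0.8487. algal tufts: 0.6 < 0.8487 → exclude; stop.
Optimal diet: amphipods, small bivalves — 2 of 4 types.

2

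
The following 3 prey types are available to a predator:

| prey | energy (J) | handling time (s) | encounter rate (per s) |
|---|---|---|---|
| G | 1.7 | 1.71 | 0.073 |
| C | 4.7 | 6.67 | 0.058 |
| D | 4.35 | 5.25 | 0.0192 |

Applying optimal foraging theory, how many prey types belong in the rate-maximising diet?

3

E/h in descending order: G 0.994, D 0.829, C 0.705 J/s. The optimal diet is the largest prefix of this list for which every included type satisfies E_i/h_i > R on the types above it.
Rate on top 1: 0.1103. D: 0.829 > 0.1103 → include.
Rate on top 2: 0.1694. C: 0.705 > 0.1694 → include.
Optimal diet: G, D, C — 3 of 3 types.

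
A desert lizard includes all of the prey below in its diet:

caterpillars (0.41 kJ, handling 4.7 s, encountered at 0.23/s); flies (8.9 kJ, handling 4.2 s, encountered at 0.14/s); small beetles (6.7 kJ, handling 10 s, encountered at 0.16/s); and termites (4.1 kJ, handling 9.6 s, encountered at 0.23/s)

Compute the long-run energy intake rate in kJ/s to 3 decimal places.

0.518 kJ/s

R = Σλ_iE_i / (1 + Σλ_ih_i)
Numerator: 0.23×0.41 + 0.14×8.9 + 0.16×6.7 + 0.23×4.1 = 3.355
Denominator: 1 + 0.23×4.7 + 0.14×4.2 + 0.16×10 + 0.23×9.6 = 6.477
R = 3.355/6.477 = 0.518 kJ/s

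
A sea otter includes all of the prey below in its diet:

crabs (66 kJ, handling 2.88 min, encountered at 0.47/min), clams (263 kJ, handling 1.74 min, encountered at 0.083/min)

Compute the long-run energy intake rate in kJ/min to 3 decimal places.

R = Σλ_iE_i / (1 + Σλ_ih_i)
Numerator: 0.47×66 + 0.083×263 = 52.85
Denominator: 1 + 0.47×2.88 + 0.083×1.74 = 2.498
R = 52.85/2.498 = 21.16 kJ/min

21.156 kJ/min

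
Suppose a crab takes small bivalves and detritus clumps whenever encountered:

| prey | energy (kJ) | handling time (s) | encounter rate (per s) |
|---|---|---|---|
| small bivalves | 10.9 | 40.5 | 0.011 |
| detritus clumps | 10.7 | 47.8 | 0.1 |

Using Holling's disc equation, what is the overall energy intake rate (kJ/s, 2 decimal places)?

0.19 kJ/s

R = Σλ_iE_i / (1 + Σλ_ih_i)
Numerator: 0.011×10.9 + 0.1×10.7 = 1.19
Denominator: 1 + 0.011×40.5 + 0.1×47.8 = 6.226
R = 1.19/6.226 = 0.1911 kJ/s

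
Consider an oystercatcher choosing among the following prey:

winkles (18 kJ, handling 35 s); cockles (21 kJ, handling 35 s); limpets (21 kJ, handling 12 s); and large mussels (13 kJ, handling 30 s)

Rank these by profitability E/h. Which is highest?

In descending order of E/h:
limpets: 21/12 = 1.75 kJ/s
cockles: 21/35 = 0.6 kJ/s
winkles: 18/35 = 0.514 kJ/s
large mussels: 13/30 = 0.433 kJ/s

limpets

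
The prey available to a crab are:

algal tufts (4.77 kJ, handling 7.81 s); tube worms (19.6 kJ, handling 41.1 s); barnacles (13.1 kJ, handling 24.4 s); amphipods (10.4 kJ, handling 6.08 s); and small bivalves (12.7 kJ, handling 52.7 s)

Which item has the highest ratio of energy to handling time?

In descending order of E/h:
amphipods: 10.4/6.08 = 1.71 kJ/s
algal tufts: 4.77/7.81 = 0.611 kJ/s
barnacles: 13.1/24.4 = 0.537 kJ/s
tube worms: 19.6/41.1 = 0.477 kJ/s
small bivalves: 12.7/52.7 = 0.241 kJ/s

amphipods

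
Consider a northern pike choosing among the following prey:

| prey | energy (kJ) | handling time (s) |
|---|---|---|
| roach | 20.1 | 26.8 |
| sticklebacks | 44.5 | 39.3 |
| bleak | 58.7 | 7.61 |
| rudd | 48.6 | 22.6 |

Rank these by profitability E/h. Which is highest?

bleak

In descending order of E/h:
bleak: 58.7/7.61 = 7.71 kJ/s
rudd: 48.6/22.6 = 2.15 kJ/s
sticklebacks: 44.5/39.3 = 1.13 kJ/s
roach: 20.1/26.8 = 0.75 kJ/s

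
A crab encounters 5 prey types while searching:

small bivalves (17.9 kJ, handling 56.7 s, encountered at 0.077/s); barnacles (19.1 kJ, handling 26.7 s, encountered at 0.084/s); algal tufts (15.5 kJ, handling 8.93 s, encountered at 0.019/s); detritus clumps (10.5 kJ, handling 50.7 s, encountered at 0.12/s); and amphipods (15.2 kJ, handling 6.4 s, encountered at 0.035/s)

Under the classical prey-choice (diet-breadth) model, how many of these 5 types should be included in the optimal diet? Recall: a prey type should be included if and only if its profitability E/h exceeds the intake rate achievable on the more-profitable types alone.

3

E/h in descending order: amphipods 2.37, algal tufts 1.74, barnacles 0.715, small bivalves 0.316, detritus clumps 0.207 kJ/s. The optimal diet is the largest prefix of this list for which every included type satisfies E_i/h_i > R on the types above it.
Rate on top 1: 0.4346. algal tufts: 1.74 > 0.4346 → include.
Rate on top 2: 0.593. barnacles: 0.715 > 0.593 → include.
Rate on top 3: 0.6685. small bivalves: 0.316 < 0.6685 → exclude; stop.
Optimal diet: amphipods, algal tufts, barnacles — 3 of 5 types.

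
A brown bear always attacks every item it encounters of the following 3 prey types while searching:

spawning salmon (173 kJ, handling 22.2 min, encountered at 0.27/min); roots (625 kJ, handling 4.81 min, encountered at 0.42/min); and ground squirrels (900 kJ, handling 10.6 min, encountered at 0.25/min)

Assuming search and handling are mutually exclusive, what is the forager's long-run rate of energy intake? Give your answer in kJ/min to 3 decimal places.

45.799 kJ/min

R = Σλ_iE_i / (1 + Σλ_ih_i)
Numerator: 0.27×173 + 0.42×625 + 0.25×900 = 534.2
Denominator: 1 + 0.27×22.2 + 0.42×4.81 + 0.25×10.6 = 11.66
R = 534.2/11.66 = 45.8 kJ/min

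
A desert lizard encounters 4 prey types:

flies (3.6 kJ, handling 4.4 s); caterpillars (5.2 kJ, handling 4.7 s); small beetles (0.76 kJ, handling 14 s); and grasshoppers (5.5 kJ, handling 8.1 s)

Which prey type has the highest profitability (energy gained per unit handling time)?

caterpillars

In descending order of E/h:
caterpillars: 5.2/4.7 = 1.11 kJ/s
flies: 3.6/4.4 = 0.818 kJ/s
grasshoppers: 5.5/8.1 = 0.679 kJ/s
small beetles: 0.76/14 = 0.0543 kJ/s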